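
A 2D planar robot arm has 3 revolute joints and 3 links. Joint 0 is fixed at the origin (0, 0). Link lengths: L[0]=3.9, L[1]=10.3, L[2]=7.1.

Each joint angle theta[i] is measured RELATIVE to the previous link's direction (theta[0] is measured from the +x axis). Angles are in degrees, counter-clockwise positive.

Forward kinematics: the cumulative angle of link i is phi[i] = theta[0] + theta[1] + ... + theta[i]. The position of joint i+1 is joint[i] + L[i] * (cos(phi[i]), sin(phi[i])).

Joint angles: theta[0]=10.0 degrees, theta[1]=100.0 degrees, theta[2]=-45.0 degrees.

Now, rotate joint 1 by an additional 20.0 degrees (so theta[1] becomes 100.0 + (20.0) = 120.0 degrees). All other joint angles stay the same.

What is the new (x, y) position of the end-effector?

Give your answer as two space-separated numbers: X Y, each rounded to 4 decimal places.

joint[0] = (0.0000, 0.0000)  (base)
link 0: phi[0] = 10 = 10 deg
  cos(10 deg) = 0.9848, sin(10 deg) = 0.1736
  joint[1] = (0.0000, 0.0000) + 3.9 * (0.9848, 0.1736) = (0.0000 + 3.8408, 0.0000 + 0.6772) = (3.8408, 0.6772)
link 1: phi[1] = 10 + 120 = 130 deg
  cos(130 deg) = -0.6428, sin(130 deg) = 0.7660
  joint[2] = (3.8408, 0.6772) + 10.3 * (-0.6428, 0.7660) = (3.8408 + -6.6207, 0.6772 + 7.8903) = (-2.7800, 8.5675)
link 2: phi[2] = 10 + 120 + -45 = 85 deg
  cos(85 deg) = 0.0872, sin(85 deg) = 0.9962
  joint[3] = (-2.7800, 8.5675) + 7.1 * (0.0872, 0.9962) = (-2.7800 + 0.6188, 8.5675 + 7.0730) = (-2.1612, 15.6405)
End effector: (-2.1612, 15.6405)

Answer: -2.1612 15.6405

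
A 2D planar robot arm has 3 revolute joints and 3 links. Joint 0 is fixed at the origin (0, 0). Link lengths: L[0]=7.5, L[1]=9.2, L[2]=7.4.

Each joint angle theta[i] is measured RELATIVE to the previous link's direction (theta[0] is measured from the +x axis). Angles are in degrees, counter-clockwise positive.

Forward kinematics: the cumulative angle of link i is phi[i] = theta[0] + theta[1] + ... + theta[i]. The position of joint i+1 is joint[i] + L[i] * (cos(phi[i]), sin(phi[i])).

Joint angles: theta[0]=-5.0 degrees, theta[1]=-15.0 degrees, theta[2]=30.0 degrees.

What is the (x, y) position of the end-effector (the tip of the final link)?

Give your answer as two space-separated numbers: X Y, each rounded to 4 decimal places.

Answer: 23.4042 -2.5153

Derivation:
joint[0] = (0.0000, 0.0000)  (base)
link 0: phi[0] = -5 = -5 deg
  cos(-5 deg) = 0.9962, sin(-5 deg) = -0.0872
  joint[1] = (0.0000, 0.0000) + 7.5 * (0.9962, -0.0872) = (0.0000 + 7.4715, 0.0000 + -0.6537) = (7.4715, -0.6537)
link 1: phi[1] = -5 + -15 = -20 deg
  cos(-20 deg) = 0.9397, sin(-20 deg) = -0.3420
  joint[2] = (7.4715, -0.6537) + 9.2 * (0.9397, -0.3420) = (7.4715 + 8.6452, -0.6537 + -3.1466) = (16.1166, -3.8003)
link 2: phi[2] = -5 + -15 + 30 = 10 deg
  cos(10 deg) = 0.9848, sin(10 deg) = 0.1736
  joint[3] = (16.1166, -3.8003) + 7.4 * (0.9848, 0.1736) = (16.1166 + 7.2876, -3.8003 + 1.2850) = (23.4042, -2.5153)
End effector: (23.4042, -2.5153)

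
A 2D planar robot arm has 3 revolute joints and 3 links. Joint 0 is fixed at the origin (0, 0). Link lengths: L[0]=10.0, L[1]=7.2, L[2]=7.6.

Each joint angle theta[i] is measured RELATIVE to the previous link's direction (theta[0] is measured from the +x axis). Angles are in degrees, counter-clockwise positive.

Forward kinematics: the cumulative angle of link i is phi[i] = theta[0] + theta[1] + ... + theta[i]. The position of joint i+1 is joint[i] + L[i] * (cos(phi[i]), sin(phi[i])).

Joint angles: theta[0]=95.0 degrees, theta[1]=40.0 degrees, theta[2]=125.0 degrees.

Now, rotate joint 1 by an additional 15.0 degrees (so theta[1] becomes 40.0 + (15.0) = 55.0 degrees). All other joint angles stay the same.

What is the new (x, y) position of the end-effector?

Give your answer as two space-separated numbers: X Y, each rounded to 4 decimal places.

joint[0] = (0.0000, 0.0000)  (base)
link 0: phi[0] = 95 = 95 deg
  cos(95 deg) = -0.0872, sin(95 deg) = 0.9962
  joint[1] = (0.0000, 0.0000) + 10 * (-0.0872, 0.9962) = (0.0000 + -0.8716, 0.0000 + 9.9619) = (-0.8716, 9.9619)
link 1: phi[1] = 95 + 55 = 150 deg
  cos(150 deg) = -0.8660, sin(150 deg) = 0.5000
  joint[2] = (-0.8716, 9.9619) + 7.2 * (-0.8660, 0.5000) = (-0.8716 + -6.2354, 9.9619 + 3.6000) = (-7.1069, 13.5619)
link 2: phi[2] = 95 + 55 + 125 = 275 deg
  cos(275 deg) = 0.0872, sin(275 deg) = -0.9962
  joint[3] = (-7.1069, 13.5619) + 7.6 * (0.0872, -0.9962) = (-7.1069 + 0.6624, 13.5619 + -7.5711) = (-6.4446, 5.9909)
End effector: (-6.4446, 5.9909)

Answer: -6.4446 5.9909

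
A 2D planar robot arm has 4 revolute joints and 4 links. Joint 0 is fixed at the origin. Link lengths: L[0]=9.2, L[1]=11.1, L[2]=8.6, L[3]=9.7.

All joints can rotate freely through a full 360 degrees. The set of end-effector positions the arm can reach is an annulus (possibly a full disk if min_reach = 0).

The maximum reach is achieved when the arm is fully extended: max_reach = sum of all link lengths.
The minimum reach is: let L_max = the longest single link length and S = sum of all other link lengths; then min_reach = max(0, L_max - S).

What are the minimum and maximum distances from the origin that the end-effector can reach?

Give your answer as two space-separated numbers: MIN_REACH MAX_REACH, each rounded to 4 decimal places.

Answer: 0.0000 38.6000

Derivation:
Link lengths: [9.2, 11.1, 8.6, 9.7]
max_reach = 9.2 + 11.1 + 8.6 + 9.7 = 38.6
L_max = max([9.2, 11.1, 8.6, 9.7]) = 11.1
S (sum of others) = 38.6 - 11.1 = 27.5
min_reach = max(0, 11.1 - 27.5) = max(0, -16.4) = 0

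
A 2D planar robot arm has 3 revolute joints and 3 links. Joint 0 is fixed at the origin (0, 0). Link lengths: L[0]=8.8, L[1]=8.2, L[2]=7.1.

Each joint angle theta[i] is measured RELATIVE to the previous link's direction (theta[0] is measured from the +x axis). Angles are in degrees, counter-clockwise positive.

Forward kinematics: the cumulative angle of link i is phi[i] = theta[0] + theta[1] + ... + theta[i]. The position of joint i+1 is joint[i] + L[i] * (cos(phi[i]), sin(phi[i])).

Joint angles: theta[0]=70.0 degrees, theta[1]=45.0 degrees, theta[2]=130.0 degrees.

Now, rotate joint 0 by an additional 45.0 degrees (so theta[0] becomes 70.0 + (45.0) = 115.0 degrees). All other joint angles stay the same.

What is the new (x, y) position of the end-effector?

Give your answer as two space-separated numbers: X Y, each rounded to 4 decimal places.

joint[0] = (0.0000, 0.0000)  (base)
link 0: phi[0] = 115 = 115 deg
  cos(115 deg) = -0.4226, sin(115 deg) = 0.9063
  joint[1] = (0.0000, 0.0000) + 8.8 * (-0.4226, 0.9063) = (0.0000 + -3.7190, 0.0000 + 7.9755) = (-3.7190, 7.9755)
link 1: phi[1] = 115 + 45 = 160 deg
  cos(160 deg) = -0.9397, sin(160 deg) = 0.3420
  joint[2] = (-3.7190, 7.9755) + 8.2 * (-0.9397, 0.3420) = (-3.7190 + -7.7055, 7.9755 + 2.8046) = (-11.4245, 10.7801)
link 2: phi[2] = 115 + 45 + 130 = 290 deg
  cos(290 deg) = 0.3420, sin(290 deg) = -0.9397
  joint[3] = (-11.4245, 10.7801) + 7.1 * (0.3420, -0.9397) = (-11.4245 + 2.4283, 10.7801 + -6.6718) = (-8.9962, 4.1083)
End effector: (-8.9962, 4.1083)

Answer: -8.9962 4.1083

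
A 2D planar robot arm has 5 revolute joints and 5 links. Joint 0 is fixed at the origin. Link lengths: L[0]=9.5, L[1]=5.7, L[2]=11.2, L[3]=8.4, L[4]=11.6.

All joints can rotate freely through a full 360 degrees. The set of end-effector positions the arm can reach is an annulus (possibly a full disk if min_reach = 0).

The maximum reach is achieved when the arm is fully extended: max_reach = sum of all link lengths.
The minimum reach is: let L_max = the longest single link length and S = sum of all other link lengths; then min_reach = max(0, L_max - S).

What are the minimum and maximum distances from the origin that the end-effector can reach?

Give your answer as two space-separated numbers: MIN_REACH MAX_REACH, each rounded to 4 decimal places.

Answer: 0.0000 46.4000

Derivation:
Link lengths: [9.5, 5.7, 11.2, 8.4, 11.6]
max_reach = 9.5 + 5.7 + 11.2 + 8.4 + 11.6 = 46.4
L_max = max([9.5, 5.7, 11.2, 8.4, 11.6]) = 11.6
S (sum of others) = 46.4 - 11.6 = 34.8
min_reach = max(0, 11.6 - 34.8) = max(0, -23.2) = 0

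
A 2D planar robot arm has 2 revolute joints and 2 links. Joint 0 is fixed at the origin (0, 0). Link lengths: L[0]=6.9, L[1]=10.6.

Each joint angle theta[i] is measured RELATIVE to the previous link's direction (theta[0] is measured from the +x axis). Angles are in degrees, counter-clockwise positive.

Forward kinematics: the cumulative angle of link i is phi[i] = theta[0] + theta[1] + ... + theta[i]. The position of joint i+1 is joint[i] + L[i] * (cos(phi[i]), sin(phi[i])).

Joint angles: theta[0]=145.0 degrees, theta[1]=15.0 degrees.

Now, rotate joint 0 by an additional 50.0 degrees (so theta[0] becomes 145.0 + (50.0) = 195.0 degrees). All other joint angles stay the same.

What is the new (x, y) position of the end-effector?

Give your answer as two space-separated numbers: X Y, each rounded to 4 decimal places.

joint[0] = (0.0000, 0.0000)  (base)
link 0: phi[0] = 195 = 195 deg
  cos(195 deg) = -0.9659, sin(195 deg) = -0.2588
  joint[1] = (0.0000, 0.0000) + 6.9 * (-0.9659, -0.2588) = (0.0000 + -6.6649, 0.0000 + -1.7859) = (-6.6649, -1.7859)
link 1: phi[1] = 195 + 15 = 210 deg
  cos(210 deg) = -0.8660, sin(210 deg) = -0.5000
  joint[2] = (-6.6649, -1.7859) + 10.6 * (-0.8660, -0.5000) = (-6.6649 + -9.1799, -1.7859 + -5.3000) = (-15.8448, -7.0859)
End effector: (-15.8448, -7.0859)

Answer: -15.8448 -7.0859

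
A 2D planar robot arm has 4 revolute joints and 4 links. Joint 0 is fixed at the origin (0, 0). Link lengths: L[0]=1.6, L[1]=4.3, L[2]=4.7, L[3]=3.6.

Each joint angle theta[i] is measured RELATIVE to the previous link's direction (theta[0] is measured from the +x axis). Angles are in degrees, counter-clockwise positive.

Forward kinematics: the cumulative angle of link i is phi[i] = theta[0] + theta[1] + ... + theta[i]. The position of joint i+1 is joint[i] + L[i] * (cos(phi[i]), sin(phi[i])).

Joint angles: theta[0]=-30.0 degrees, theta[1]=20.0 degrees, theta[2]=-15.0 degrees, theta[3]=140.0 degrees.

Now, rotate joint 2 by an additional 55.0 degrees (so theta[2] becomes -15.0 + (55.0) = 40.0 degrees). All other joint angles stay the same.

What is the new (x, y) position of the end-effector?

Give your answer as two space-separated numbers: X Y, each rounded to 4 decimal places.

joint[0] = (0.0000, 0.0000)  (base)
link 0: phi[0] = -30 = -30 deg
  cos(-30 deg) = 0.8660, sin(-30 deg) = -0.5000
  joint[1] = (0.0000, 0.0000) + 1.6 * (0.8660, -0.5000) = (0.0000 + 1.3856, 0.0000 + -0.8000) = (1.3856, -0.8000)
link 1: phi[1] = -30 + 20 = -10 deg
  cos(-10 deg) = 0.9848, sin(-10 deg) = -0.1736
  joint[2] = (1.3856, -0.8000) + 4.3 * (0.9848, -0.1736) = (1.3856 + 4.2347, -0.8000 + -0.7467) = (5.6203, -1.5467)
link 2: phi[2] = -30 + 20 + 40 = 30 deg
  cos(30 deg) = 0.8660, sin(30 deg) = 0.5000
  joint[3] = (5.6203, -1.5467) + 4.7 * (0.8660, 0.5000) = (5.6203 + 4.0703, -1.5467 + 2.3500) = (9.6906, 0.8033)
link 3: phi[3] = -30 + 20 + 40 + 140 = 170 deg
  cos(170 deg) = -0.9848, sin(170 deg) = 0.1736
  joint[4] = (9.6906, 0.8033) + 3.6 * (-0.9848, 0.1736) = (9.6906 + -3.5453, 0.8033 + 0.6251) = (6.1453, 1.4284)
End effector: (6.1453, 1.4284)

Answer: 6.1453 1.4284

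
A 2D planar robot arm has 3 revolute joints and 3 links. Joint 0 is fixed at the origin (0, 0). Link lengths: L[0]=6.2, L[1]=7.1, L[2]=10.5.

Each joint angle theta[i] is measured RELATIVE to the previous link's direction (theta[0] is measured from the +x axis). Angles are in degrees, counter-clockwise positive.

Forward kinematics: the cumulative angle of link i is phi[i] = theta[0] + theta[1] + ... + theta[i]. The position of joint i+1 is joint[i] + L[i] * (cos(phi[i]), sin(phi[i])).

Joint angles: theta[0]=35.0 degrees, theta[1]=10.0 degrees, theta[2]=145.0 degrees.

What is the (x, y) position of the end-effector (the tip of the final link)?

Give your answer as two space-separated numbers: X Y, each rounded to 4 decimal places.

joint[0] = (0.0000, 0.0000)  (base)
link 0: phi[0] = 35 = 35 deg
  cos(35 deg) = 0.8192, sin(35 deg) = 0.5736
  joint[1] = (0.0000, 0.0000) + 6.2 * (0.8192, 0.5736) = (0.0000 + 5.0787, 0.0000 + 3.5562) = (5.0787, 3.5562)
link 1: phi[1] = 35 + 10 = 45 deg
  cos(45 deg) = 0.7071, sin(45 deg) = 0.7071
  joint[2] = (5.0787, 3.5562) + 7.1 * (0.7071, 0.7071) = (5.0787 + 5.0205, 3.5562 + 5.0205) = (10.0992, 8.5766)
link 2: phi[2] = 35 + 10 + 145 = 190 deg
  cos(190 deg) = -0.9848, sin(190 deg) = -0.1736
  joint[3] = (10.0992, 8.5766) + 10.5 * (-0.9848, -0.1736) = (10.0992 + -10.3405, 8.5766 + -1.8233) = (-0.2413, 6.7533)
End effector: (-0.2413, 6.7533)

Answer: -0.2413 6.7533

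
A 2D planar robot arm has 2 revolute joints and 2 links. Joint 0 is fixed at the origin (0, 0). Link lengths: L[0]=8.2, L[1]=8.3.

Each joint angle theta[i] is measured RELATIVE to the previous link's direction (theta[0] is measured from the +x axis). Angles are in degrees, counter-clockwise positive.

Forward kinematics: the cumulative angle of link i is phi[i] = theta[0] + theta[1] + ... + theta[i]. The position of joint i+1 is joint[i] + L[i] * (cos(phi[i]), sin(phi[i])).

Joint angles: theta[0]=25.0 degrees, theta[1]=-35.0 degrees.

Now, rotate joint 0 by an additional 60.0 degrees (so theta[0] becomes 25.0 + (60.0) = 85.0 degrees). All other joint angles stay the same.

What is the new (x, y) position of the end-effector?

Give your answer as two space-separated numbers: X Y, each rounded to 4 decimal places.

joint[0] = (0.0000, 0.0000)  (base)
link 0: phi[0] = 85 = 85 deg
  cos(85 deg) = 0.0872, sin(85 deg) = 0.9962
  joint[1] = (0.0000, 0.0000) + 8.2 * (0.0872, 0.9962) = (0.0000 + 0.7147, 0.0000 + 8.1688) = (0.7147, 8.1688)
link 1: phi[1] = 85 + -35 = 50 deg
  cos(50 deg) = 0.6428, sin(50 deg) = 0.7660
  joint[2] = (0.7147, 8.1688) + 8.3 * (0.6428, 0.7660) = (0.7147 + 5.3351, 8.1688 + 6.3582) = (6.0498, 14.5270)
End effector: (6.0498, 14.5270)

Answer: 6.0498 14.5270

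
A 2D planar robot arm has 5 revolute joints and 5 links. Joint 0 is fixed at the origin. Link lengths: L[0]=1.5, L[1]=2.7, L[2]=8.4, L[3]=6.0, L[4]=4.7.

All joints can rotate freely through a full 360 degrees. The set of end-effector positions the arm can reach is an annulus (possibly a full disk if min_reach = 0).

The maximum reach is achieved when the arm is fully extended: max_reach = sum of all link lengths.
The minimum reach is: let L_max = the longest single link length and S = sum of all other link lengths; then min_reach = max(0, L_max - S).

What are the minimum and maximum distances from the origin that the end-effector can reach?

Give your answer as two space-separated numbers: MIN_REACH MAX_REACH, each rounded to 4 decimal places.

Answer: 0.0000 23.3000

Derivation:
Link lengths: [1.5, 2.7, 8.4, 6.0, 4.7]
max_reach = 1.5 + 2.7 + 8.4 + 6 + 4.7 = 23.3
L_max = max([1.5, 2.7, 8.4, 6.0, 4.7]) = 8.4
S (sum of others) = 23.3 - 8.4 = 14.9
min_reach = max(0, 8.4 - 14.9) = max(0, -6.5) = 0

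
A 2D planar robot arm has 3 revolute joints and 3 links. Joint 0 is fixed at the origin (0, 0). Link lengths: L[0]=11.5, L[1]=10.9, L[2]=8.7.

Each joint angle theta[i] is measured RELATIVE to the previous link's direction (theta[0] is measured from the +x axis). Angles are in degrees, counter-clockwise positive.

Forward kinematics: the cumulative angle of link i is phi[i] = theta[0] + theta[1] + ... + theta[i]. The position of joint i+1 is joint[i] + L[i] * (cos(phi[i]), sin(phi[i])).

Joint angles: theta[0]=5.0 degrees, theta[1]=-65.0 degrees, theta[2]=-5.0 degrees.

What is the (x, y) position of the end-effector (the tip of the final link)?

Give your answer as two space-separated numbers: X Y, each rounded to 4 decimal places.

joint[0] = (0.0000, 0.0000)  (base)
link 0: phi[0] = 5 = 5 deg
  cos(5 deg) = 0.9962, sin(5 deg) = 0.0872
  joint[1] = (0.0000, 0.0000) + 11.5 * (0.9962, 0.0872) = (0.0000 + 11.4562, 0.0000 + 1.0023) = (11.4562, 1.0023)
link 1: phi[1] = 5 + -65 = -60 deg
  cos(-60 deg) = 0.5000, sin(-60 deg) = -0.8660
  joint[2] = (11.4562, 1.0023) + 10.9 * (0.5000, -0.8660) = (11.4562 + 5.4500, 1.0023 + -9.4397) = (16.9062, -8.4374)
link 2: phi[2] = 5 + -65 + -5 = -65 deg
  cos(-65 deg) = 0.4226, sin(-65 deg) = -0.9063
  joint[3] = (16.9062, -8.4374) + 8.7 * (0.4226, -0.9063) = (16.9062 + 3.6768, -8.4374 + -7.8849) = (20.5830, -16.3223)
End effector: (20.5830, -16.3223)

Answer: 20.5830 -16.3223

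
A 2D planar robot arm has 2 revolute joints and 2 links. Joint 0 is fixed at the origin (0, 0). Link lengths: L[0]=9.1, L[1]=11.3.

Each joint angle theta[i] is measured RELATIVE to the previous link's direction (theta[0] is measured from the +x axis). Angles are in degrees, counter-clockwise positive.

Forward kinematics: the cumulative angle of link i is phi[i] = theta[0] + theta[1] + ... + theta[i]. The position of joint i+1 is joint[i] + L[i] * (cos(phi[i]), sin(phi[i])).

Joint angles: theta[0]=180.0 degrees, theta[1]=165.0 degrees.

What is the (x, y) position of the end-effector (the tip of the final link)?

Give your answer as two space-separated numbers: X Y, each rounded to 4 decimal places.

joint[0] = (0.0000, 0.0000)  (base)
link 0: phi[0] = 180 = 180 deg
  cos(180 deg) = -1.0000, sin(180 deg) = 0.0000
  joint[1] = (0.0000, 0.0000) + 9.1 * (-1.0000, 0.0000) = (0.0000 + -9.1000, 0.0000 + 0.0000) = (-9.1000, 0.0000)
link 1: phi[1] = 180 + 165 = 345 deg
  cos(345 deg) = 0.9659, sin(345 deg) = -0.2588
  joint[2] = (-9.1000, 0.0000) + 11.3 * (0.9659, -0.2588) = (-9.1000 + 10.9150, 0.0000 + -2.9247) = (1.8150, -2.9247)
End effector: (1.8150, -2.9247)

Answer: 1.8150 -2.9247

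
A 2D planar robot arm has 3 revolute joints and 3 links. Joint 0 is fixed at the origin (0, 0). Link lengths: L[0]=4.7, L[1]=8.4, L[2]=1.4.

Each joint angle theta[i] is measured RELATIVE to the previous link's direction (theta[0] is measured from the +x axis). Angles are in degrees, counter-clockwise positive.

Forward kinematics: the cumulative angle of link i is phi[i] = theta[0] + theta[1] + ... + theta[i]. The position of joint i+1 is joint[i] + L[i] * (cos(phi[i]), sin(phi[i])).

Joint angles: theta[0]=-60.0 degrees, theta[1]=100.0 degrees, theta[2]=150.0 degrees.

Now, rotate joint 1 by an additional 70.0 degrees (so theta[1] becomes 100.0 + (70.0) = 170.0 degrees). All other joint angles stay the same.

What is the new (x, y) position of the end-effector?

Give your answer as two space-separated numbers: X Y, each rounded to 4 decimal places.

Answer: -0.7661 2.4444

Derivation:
joint[0] = (0.0000, 0.0000)  (base)
link 0: phi[0] = -60 = -60 deg
  cos(-60 deg) = 0.5000, sin(-60 deg) = -0.8660
  joint[1] = (0.0000, 0.0000) + 4.7 * (0.5000, -0.8660) = (0.0000 + 2.3500, 0.0000 + -4.0703) = (2.3500, -4.0703)
link 1: phi[1] = -60 + 170 = 110 deg
  cos(110 deg) = -0.3420, sin(110 deg) = 0.9397
  joint[2] = (2.3500, -4.0703) + 8.4 * (-0.3420, 0.9397) = (2.3500 + -2.8730, -4.0703 + 7.8934) = (-0.5230, 3.8231)
link 2: phi[2] = -60 + 170 + 150 = 260 deg
  cos(260 deg) = -0.1736, sin(260 deg) = -0.9848
  joint[3] = (-0.5230, 3.8231) + 1.4 * (-0.1736, -0.9848) = (-0.5230 + -0.2431, 3.8231 + -1.3787) = (-0.7661, 2.4444)
End effector: (-0.7661, 2.4444)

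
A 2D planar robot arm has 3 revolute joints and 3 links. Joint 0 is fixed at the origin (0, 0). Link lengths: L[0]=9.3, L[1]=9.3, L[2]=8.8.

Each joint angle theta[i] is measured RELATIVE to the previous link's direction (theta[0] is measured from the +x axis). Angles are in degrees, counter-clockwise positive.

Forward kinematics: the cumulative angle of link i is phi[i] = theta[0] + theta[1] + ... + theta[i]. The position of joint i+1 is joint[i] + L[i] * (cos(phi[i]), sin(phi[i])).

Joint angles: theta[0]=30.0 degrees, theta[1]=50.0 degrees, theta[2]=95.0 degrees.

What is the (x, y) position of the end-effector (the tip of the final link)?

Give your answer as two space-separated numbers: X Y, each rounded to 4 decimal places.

joint[0] = (0.0000, 0.0000)  (base)
link 0: phi[0] = 30 = 30 deg
  cos(30 deg) = 0.8660, sin(30 deg) = 0.5000
  joint[1] = (0.0000, 0.0000) + 9.3 * (0.8660, 0.5000) = (0.0000 + 8.0540, 0.0000 + 4.6500) = (8.0540, 4.6500)
link 1: phi[1] = 30 + 50 = 80 deg
  cos(80 deg) = 0.1736, sin(80 deg) = 0.9848
  joint[2] = (8.0540, 4.6500) + 9.3 * (0.1736, 0.9848) = (8.0540 + 1.6149, 4.6500 + 9.1587) = (9.6690, 13.8087)
link 2: phi[2] = 30 + 50 + 95 = 175 deg
  cos(175 deg) = -0.9962, sin(175 deg) = 0.0872
  joint[3] = (9.6690, 13.8087) + 8.8 * (-0.9962, 0.0872) = (9.6690 + -8.7665, 13.8087 + 0.7670) = (0.9025, 14.5757)
End effector: (0.9025, 14.5757)

Answer: 0.9025 14.5757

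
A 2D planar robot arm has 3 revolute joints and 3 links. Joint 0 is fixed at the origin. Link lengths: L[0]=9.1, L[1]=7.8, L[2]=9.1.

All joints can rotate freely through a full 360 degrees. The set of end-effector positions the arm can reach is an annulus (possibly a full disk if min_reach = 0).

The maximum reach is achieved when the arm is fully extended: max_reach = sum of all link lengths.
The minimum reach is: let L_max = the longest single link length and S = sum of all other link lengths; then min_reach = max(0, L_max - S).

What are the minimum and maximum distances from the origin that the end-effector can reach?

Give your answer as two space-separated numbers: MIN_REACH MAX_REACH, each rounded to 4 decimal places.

Answer: 0.0000 26.0000

Derivation:
Link lengths: [9.1, 7.8, 9.1]
max_reach = 9.1 + 7.8 + 9.1 = 26
L_max = max([9.1, 7.8, 9.1]) = 9.1
S (sum of others) = 26 - 9.1 = 16.9
min_reach = max(0, 9.1 - 16.9) = max(0, -7.8) = 0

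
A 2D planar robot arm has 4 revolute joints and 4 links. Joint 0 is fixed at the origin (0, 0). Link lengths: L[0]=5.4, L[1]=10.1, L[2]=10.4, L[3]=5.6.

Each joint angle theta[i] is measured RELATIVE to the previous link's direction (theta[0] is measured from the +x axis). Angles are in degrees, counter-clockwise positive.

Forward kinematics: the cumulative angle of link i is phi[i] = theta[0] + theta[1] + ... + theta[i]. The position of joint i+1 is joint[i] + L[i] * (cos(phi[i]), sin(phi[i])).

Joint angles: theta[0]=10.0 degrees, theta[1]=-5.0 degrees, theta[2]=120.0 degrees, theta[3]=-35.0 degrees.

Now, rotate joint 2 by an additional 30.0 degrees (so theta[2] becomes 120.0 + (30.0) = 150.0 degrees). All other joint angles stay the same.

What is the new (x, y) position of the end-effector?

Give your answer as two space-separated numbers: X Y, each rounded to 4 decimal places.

Answer: 3.1539 11.0629

Derivation:
joint[0] = (0.0000, 0.0000)  (base)
link 0: phi[0] = 10 = 10 deg
  cos(10 deg) = 0.9848, sin(10 deg) = 0.1736
  joint[1] = (0.0000, 0.0000) + 5.4 * (0.9848, 0.1736) = (0.0000 + 5.3180, 0.0000 + 0.9377) = (5.3180, 0.9377)
link 1: phi[1] = 10 + -5 = 5 deg
  cos(5 deg) = 0.9962, sin(5 deg) = 0.0872
  joint[2] = (5.3180, 0.9377) + 10.1 * (0.9962, 0.0872) = (5.3180 + 10.0616, 0.9377 + 0.8803) = (15.3795, 1.8180)
link 2: phi[2] = 10 + -5 + 150 = 155 deg
  cos(155 deg) = -0.9063, sin(155 deg) = 0.4226
  joint[3] = (15.3795, 1.8180) + 10.4 * (-0.9063, 0.4226) = (15.3795 + -9.4256, 1.8180 + 4.3952) = (5.9539, 6.2132)
link 3: phi[3] = 10 + -5 + 150 + -35 = 120 deg
  cos(120 deg) = -0.5000, sin(120 deg) = 0.8660
  joint[4] = (5.9539, 6.2132) + 5.6 * (-0.5000, 0.8660) = (5.9539 + -2.8000, 6.2132 + 4.8497) = (3.1539, 11.0629)
End effector: (3.1539, 11.0629)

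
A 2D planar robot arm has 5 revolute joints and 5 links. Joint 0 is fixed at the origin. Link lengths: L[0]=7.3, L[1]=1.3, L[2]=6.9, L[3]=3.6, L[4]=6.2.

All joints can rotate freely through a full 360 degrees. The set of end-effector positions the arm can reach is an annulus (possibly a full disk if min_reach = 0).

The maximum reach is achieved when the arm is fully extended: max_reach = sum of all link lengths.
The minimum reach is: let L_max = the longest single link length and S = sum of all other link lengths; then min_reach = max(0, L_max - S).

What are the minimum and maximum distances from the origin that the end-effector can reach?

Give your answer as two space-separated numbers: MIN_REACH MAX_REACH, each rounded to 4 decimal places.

Link lengths: [7.3, 1.3, 6.9, 3.6, 6.2]
max_reach = 7.3 + 1.3 + 6.9 + 3.6 + 6.2 = 25.3
L_max = max([7.3, 1.3, 6.9, 3.6, 6.2]) = 7.3
S (sum of others) = 25.3 - 7.3 = 18
min_reach = max(0, 7.3 - 18) = max(0, -10.7) = 0

Answer: 0.0000 25.3000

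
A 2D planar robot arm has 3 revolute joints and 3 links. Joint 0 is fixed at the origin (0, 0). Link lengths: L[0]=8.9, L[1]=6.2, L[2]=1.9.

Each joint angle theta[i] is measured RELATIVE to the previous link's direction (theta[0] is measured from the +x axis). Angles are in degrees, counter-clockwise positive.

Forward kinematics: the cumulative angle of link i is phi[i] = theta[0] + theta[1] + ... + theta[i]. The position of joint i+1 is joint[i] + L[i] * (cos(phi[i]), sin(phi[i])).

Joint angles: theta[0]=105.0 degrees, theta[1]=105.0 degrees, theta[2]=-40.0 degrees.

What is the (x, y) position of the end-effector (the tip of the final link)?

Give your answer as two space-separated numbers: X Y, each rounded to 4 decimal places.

Answer: -9.5440 5.8267

Derivation:
joint[0] = (0.0000, 0.0000)  (base)
link 0: phi[0] = 105 = 105 deg
  cos(105 deg) = -0.2588, sin(105 deg) = 0.9659
  joint[1] = (0.0000, 0.0000) + 8.9 * (-0.2588, 0.9659) = (0.0000 + -2.3035, 0.0000 + 8.5967) = (-2.3035, 8.5967)
link 1: phi[1] = 105 + 105 = 210 deg
  cos(210 deg) = -0.8660, sin(210 deg) = -0.5000
  joint[2] = (-2.3035, 8.5967) + 6.2 * (-0.8660, -0.5000) = (-2.3035 + -5.3694, 8.5967 + -3.1000) = (-7.6728, 5.4967)
link 2: phi[2] = 105 + 105 + -40 = 170 deg
  cos(170 deg) = -0.9848, sin(170 deg) = 0.1736
  joint[3] = (-7.6728, 5.4967) + 1.9 * (-0.9848, 0.1736) = (-7.6728 + -1.8711, 5.4967 + 0.3299) = (-9.5440, 5.8267)
End effector: (-9.5440, 5.8267)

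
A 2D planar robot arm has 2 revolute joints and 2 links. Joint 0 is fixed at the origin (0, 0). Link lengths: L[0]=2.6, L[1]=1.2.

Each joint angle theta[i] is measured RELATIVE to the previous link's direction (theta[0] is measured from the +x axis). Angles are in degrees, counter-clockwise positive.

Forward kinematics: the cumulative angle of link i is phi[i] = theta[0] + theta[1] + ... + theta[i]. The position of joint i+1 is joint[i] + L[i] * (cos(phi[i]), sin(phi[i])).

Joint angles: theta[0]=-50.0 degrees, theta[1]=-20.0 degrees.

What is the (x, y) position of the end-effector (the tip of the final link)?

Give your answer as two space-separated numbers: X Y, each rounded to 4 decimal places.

Answer: 2.0817 -3.1193

Derivation:
joint[0] = (0.0000, 0.0000)  (base)
link 0: phi[0] = -50 = -50 deg
  cos(-50 deg) = 0.6428, sin(-50 deg) = -0.7660
  joint[1] = (0.0000, 0.0000) + 2.6 * (0.6428, -0.7660) = (0.0000 + 1.6712, 0.0000 + -1.9917) = (1.6712, -1.9917)
link 1: phi[1] = -50 + -20 = -70 deg
  cos(-70 deg) = 0.3420, sin(-70 deg) = -0.9397
  joint[2] = (1.6712, -1.9917) + 1.2 * (0.3420, -0.9397) = (1.6712 + 0.4104, -1.9917 + -1.1276) = (2.0817, -3.1193)
End effector: (2.0817, -3.1193)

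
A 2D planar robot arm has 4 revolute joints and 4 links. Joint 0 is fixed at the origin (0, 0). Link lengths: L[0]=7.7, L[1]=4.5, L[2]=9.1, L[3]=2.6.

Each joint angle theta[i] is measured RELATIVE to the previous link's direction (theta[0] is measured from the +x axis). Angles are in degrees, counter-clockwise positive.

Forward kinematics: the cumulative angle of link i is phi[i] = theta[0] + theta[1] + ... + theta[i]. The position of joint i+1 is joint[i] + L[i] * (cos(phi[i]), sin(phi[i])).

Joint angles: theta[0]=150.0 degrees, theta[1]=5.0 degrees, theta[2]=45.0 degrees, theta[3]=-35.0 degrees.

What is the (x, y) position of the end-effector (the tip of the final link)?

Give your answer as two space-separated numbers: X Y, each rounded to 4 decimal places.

Answer: -21.8094 3.3123

Derivation:
joint[0] = (0.0000, 0.0000)  (base)
link 0: phi[0] = 150 = 150 deg
  cos(150 deg) = -0.8660, sin(150 deg) = 0.5000
  joint[1] = (0.0000, 0.0000) + 7.7 * (-0.8660, 0.5000) = (0.0000 + -6.6684, 0.0000 + 3.8500) = (-6.6684, 3.8500)
link 1: phi[1] = 150 + 5 = 155 deg
  cos(155 deg) = -0.9063, sin(155 deg) = 0.4226
  joint[2] = (-6.6684, 3.8500) + 4.5 * (-0.9063, 0.4226) = (-6.6684 + -4.0784, 3.8500 + 1.9018) = (-10.7468, 5.7518)
link 2: phi[2] = 150 + 5 + 45 = 200 deg
  cos(200 deg) = -0.9397, sin(200 deg) = -0.3420
  joint[3] = (-10.7468, 5.7518) + 9.1 * (-0.9397, -0.3420) = (-10.7468 + -8.5512, 5.7518 + -3.1124) = (-19.2980, 2.6394)
link 3: phi[3] = 150 + 5 + 45 + -35 = 165 deg
  cos(165 deg) = -0.9659, sin(165 deg) = 0.2588
  joint[4] = (-19.2980, 2.6394) + 2.6 * (-0.9659, 0.2588) = (-19.2980 + -2.5114, 2.6394 + 0.6729) = (-21.8094, 3.3123)
End effector: (-21.8094, 3.3123)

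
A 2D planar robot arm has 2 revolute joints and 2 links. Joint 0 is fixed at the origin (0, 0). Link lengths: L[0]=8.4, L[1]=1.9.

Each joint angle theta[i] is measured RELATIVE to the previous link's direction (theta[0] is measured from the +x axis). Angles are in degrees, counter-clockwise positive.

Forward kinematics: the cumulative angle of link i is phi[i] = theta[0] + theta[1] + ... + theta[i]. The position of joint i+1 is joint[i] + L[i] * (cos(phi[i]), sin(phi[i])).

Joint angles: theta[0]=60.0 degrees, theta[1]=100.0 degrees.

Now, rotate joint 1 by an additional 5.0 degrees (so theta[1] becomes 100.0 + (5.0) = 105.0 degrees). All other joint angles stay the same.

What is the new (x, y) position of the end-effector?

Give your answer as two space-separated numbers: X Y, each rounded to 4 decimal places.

joint[0] = (0.0000, 0.0000)  (base)
link 0: phi[0] = 60 = 60 deg
  cos(60 deg) = 0.5000, sin(60 deg) = 0.8660
  joint[1] = (0.0000, 0.0000) + 8.4 * (0.5000, 0.8660) = (0.0000 + 4.2000, 0.0000 + 7.2746) = (4.2000, 7.2746)
link 1: phi[1] = 60 + 105 = 165 deg
  cos(165 deg) = -0.9659, sin(165 deg) = 0.2588
  joint[2] = (4.2000, 7.2746) + 1.9 * (-0.9659, 0.2588) = (4.2000 + -1.8353, 7.2746 + 0.4918) = (2.3647, 7.7664)
End effector: (2.3647, 7.7664)

Answer: 2.3647 7.7664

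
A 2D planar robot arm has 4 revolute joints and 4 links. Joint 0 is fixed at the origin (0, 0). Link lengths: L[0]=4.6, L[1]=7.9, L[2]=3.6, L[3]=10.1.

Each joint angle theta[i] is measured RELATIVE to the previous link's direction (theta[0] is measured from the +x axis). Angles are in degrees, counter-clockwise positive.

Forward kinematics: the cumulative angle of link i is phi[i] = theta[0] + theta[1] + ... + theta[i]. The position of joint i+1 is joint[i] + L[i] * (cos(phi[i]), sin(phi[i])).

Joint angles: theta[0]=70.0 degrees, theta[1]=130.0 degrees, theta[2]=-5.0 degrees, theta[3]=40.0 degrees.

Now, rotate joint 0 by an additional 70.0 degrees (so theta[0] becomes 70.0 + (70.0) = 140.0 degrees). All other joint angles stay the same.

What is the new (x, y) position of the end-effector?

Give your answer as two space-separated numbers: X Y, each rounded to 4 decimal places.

joint[0] = (0.0000, 0.0000)  (base)
link 0: phi[0] = 140 = 140 deg
  cos(140 deg) = -0.7660, sin(140 deg) = 0.6428
  joint[1] = (0.0000, 0.0000) + 4.6 * (-0.7660, 0.6428) = (0.0000 + -3.5238, 0.0000 + 2.9568) = (-3.5238, 2.9568)
link 1: phi[1] = 140 + 130 = 270 deg
  cos(270 deg) = -0.0000, sin(270 deg) = -1.0000
  joint[2] = (-3.5238, 2.9568) + 7.9 * (-0.0000, -1.0000) = (-3.5238 + -0.0000, 2.9568 + -7.9000) = (-3.5238, -4.9432)
link 2: phi[2] = 140 + 130 + -5 = 265 deg
  cos(265 deg) = -0.0872, sin(265 deg) = -0.9962
  joint[3] = (-3.5238, -4.9432) + 3.6 * (-0.0872, -0.9962) = (-3.5238 + -0.3138, -4.9432 + -3.5863) = (-3.8376, -8.5295)
link 3: phi[3] = 140 + 130 + -5 + 40 = 305 deg
  cos(305 deg) = 0.5736, sin(305 deg) = -0.8192
  joint[4] = (-3.8376, -8.5295) + 10.1 * (0.5736, -0.8192) = (-3.8376 + 5.7931, -8.5295 + -8.2734) = (1.9556, -16.8029)
End effector: (1.9556, -16.8029)

Answer: 1.9556 -16.8029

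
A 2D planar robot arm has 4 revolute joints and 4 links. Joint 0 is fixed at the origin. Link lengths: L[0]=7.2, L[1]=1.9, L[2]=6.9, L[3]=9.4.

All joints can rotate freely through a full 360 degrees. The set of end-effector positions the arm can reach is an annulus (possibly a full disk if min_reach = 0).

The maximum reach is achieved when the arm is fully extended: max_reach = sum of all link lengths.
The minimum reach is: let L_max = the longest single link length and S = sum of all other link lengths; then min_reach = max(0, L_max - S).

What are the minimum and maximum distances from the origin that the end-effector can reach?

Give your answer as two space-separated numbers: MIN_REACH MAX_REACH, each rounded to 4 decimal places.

Answer: 0.0000 25.4000

Derivation:
Link lengths: [7.2, 1.9, 6.9, 9.4]
max_reach = 7.2 + 1.9 + 6.9 + 9.4 = 25.4
L_max = max([7.2, 1.9, 6.9, 9.4]) = 9.4
S (sum of others) = 25.4 - 9.4 = 16
min_reach = max(0, 9.4 - 16) = max(0, -6.6) = 0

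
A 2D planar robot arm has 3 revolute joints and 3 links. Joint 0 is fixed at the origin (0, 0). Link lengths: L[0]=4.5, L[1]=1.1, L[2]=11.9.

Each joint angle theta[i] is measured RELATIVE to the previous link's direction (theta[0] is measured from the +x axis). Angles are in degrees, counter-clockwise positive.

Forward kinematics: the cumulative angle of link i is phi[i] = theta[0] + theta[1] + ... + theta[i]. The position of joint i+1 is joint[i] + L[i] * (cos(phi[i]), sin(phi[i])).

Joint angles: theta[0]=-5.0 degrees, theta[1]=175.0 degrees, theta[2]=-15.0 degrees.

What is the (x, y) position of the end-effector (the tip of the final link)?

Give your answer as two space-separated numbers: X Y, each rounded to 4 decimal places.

Answer: -7.3855 4.8280

Derivation:
joint[0] = (0.0000, 0.0000)  (base)
link 0: phi[0] = -5 = -5 deg
  cos(-5 deg) = 0.9962, sin(-5 deg) = -0.0872
  joint[1] = (0.0000, 0.0000) + 4.5 * (0.9962, -0.0872) = (0.0000 + 4.4829, 0.0000 + -0.3922) = (4.4829, -0.3922)
link 1: phi[1] = -5 + 175 = 170 deg
  cos(170 deg) = -0.9848, sin(170 deg) = 0.1736
  joint[2] = (4.4829, -0.3922) + 1.1 * (-0.9848, 0.1736) = (4.4829 + -1.0833, -0.3922 + 0.1910) = (3.3996, -0.2012)
link 2: phi[2] = -5 + 175 + -15 = 155 deg
  cos(155 deg) = -0.9063, sin(155 deg) = 0.4226
  joint[3] = (3.3996, -0.2012) + 11.9 * (-0.9063, 0.4226) = (3.3996 + -10.7851, -0.2012 + 5.0292) = (-7.3855, 4.8280)
End effector: (-7.3855, 4.8280)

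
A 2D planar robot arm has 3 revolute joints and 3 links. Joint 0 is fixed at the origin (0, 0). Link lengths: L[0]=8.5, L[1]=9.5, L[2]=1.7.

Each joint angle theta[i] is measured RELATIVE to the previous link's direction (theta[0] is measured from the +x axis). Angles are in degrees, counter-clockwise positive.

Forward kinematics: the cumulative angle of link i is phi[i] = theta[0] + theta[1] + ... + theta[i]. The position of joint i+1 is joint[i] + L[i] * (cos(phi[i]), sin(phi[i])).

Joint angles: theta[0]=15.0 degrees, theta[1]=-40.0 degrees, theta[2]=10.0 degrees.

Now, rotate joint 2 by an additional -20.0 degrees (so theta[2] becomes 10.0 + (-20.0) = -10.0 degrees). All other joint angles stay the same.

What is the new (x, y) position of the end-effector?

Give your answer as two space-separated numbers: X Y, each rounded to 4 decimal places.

Answer: 18.2129 -2.7900

Derivation:
joint[0] = (0.0000, 0.0000)  (base)
link 0: phi[0] = 15 = 15 deg
  cos(15 deg) = 0.9659, sin(15 deg) = 0.2588
  joint[1] = (0.0000, 0.0000) + 8.5 * (0.9659, 0.2588) = (0.0000 + 8.2104, 0.0000 + 2.2000) = (8.2104, 2.2000)
link 1: phi[1] = 15 + -40 = -25 deg
  cos(-25 deg) = 0.9063, sin(-25 deg) = -0.4226
  joint[2] = (8.2104, 2.2000) + 9.5 * (0.9063, -0.4226) = (8.2104 + 8.6099, 2.2000 + -4.0149) = (16.8203, -1.8149)
link 2: phi[2] = 15 + -40 + -10 = -35 deg
  cos(-35 deg) = 0.8192, sin(-35 deg) = -0.5736
  joint[3] = (16.8203, -1.8149) + 1.7 * (0.8192, -0.5736) = (16.8203 + 1.3926, -1.8149 + -0.9751) = (18.2129, -2.7900)
End effector: (18.2129, -2.7900)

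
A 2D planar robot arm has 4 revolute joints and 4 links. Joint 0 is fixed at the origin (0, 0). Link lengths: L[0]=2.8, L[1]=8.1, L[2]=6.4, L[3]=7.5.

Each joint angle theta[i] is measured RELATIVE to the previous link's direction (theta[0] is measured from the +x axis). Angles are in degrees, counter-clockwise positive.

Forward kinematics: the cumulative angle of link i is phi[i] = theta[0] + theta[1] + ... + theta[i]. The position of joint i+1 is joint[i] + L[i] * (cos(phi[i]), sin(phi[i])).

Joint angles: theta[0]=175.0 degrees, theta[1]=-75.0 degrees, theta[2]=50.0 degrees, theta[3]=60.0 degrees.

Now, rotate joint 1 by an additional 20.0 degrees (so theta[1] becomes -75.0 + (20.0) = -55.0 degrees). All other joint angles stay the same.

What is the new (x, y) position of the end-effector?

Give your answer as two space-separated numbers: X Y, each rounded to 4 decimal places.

Answer: -17.9630 2.6249

Derivation:
joint[0] = (0.0000, 0.0000)  (base)
link 0: phi[0] = 175 = 175 deg
  cos(175 deg) = -0.9962, sin(175 deg) = 0.0872
  joint[1] = (0.0000, 0.0000) + 2.8 * (-0.9962, 0.0872) = (0.0000 + -2.7893, 0.0000 + 0.2440) = (-2.7893, 0.2440)
link 1: phi[1] = 175 + -55 = 120 deg
  cos(120 deg) = -0.5000, sin(120 deg) = 0.8660
  joint[2] = (-2.7893, 0.2440) + 8.1 * (-0.5000, 0.8660) = (-2.7893 + -4.0500, 0.2440 + 7.0148) = (-6.8393, 7.2588)
link 2: phi[2] = 175 + -55 + 50 = 170 deg
  cos(170 deg) = -0.9848, sin(170 deg) = 0.1736
  joint[3] = (-6.8393, 7.2588) + 6.4 * (-0.9848, 0.1736) = (-6.8393 + -6.3028, 7.2588 + 1.1113) = (-13.1421, 8.3702)
link 3: phi[3] = 175 + -55 + 50 + 60 = 230 deg
  cos(230 deg) = -0.6428, sin(230 deg) = -0.7660
  joint[4] = (-13.1421, 8.3702) + 7.5 * (-0.6428, -0.7660) = (-13.1421 + -4.8209, 8.3702 + -5.7453) = (-17.9630, 2.6249)
End effector: (-17.9630, 2.6249)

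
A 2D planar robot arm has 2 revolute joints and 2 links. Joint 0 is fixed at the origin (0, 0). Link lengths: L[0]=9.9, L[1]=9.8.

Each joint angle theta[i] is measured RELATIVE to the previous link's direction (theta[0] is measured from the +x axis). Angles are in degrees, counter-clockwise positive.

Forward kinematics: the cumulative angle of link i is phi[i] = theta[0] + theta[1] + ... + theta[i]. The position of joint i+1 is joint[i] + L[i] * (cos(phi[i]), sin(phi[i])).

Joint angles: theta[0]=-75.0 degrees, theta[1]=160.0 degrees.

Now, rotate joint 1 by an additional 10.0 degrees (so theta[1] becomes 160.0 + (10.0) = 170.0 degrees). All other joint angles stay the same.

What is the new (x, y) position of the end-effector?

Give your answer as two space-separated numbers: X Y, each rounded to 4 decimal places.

joint[0] = (0.0000, 0.0000)  (base)
link 0: phi[0] = -75 = -75 deg
  cos(-75 deg) = 0.2588, sin(-75 deg) = -0.9659
  joint[1] = (0.0000, 0.0000) + 9.9 * (0.2588, -0.9659) = (0.0000 + 2.5623, 0.0000 + -9.5627) = (2.5623, -9.5627)
link 1: phi[1] = -75 + 170 = 95 deg
  cos(95 deg) = -0.0872, sin(95 deg) = 0.9962
  joint[2] = (2.5623, -9.5627) + 9.8 * (-0.0872, 0.9962) = (2.5623 + -0.8541, -9.5627 + 9.7627) = (1.7082, 0.2000)
End effector: (1.7082, 0.2000)

Answer: 1.7082 0.2000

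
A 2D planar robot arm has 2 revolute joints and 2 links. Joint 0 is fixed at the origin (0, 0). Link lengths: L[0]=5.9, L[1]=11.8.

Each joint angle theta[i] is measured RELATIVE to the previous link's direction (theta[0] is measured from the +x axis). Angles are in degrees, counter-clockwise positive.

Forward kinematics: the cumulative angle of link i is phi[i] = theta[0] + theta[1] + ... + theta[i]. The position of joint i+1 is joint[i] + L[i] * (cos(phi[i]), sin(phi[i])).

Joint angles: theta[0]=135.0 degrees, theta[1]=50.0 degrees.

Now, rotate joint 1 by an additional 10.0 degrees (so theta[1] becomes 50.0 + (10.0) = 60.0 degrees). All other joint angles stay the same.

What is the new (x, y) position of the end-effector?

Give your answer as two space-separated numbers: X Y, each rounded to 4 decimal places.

joint[0] = (0.0000, 0.0000)  (base)
link 0: phi[0] = 135 = 135 deg
  cos(135 deg) = -0.7071, sin(135 deg) = 0.7071
  joint[1] = (0.0000, 0.0000) + 5.9 * (-0.7071, 0.7071) = (0.0000 + -4.1719, 0.0000 + 4.1719) = (-4.1719, 4.1719)
link 1: phi[1] = 135 + 60 = 195 deg
  cos(195 deg) = -0.9659, sin(195 deg) = -0.2588
  joint[2] = (-4.1719, 4.1719) + 11.8 * (-0.9659, -0.2588) = (-4.1719 + -11.3979, 4.1719 + -3.0541) = (-15.5699, 1.1179)
End effector: (-15.5699, 1.1179)

Answer: -15.5699 1.1179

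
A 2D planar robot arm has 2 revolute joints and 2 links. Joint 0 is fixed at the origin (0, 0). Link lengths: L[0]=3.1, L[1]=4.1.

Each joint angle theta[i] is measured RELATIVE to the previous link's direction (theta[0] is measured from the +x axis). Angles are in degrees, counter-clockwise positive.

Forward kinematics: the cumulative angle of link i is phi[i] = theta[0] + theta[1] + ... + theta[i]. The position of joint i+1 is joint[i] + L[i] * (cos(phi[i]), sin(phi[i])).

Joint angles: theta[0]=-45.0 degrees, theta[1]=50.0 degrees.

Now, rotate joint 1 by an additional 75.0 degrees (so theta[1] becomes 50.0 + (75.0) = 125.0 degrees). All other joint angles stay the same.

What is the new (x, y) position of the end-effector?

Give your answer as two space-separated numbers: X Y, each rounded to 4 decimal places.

Answer: 2.9040 1.8457

Derivation:
joint[0] = (0.0000, 0.0000)  (base)
link 0: phi[0] = -45 = -45 deg
  cos(-45 deg) = 0.7071, sin(-45 deg) = -0.7071
  joint[1] = (0.0000, 0.0000) + 3.1 * (0.7071, -0.7071) = (0.0000 + 2.1920, 0.0000 + -2.1920) = (2.1920, -2.1920)
link 1: phi[1] = -45 + 125 = 80 deg
  cos(80 deg) = 0.1736, sin(80 deg) = 0.9848
  joint[2] = (2.1920, -2.1920) + 4.1 * (0.1736, 0.9848) = (2.1920 + 0.7120, -2.1920 + 4.0377) = (2.9040, 1.8457)
End effector: (2.9040, 1.8457)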